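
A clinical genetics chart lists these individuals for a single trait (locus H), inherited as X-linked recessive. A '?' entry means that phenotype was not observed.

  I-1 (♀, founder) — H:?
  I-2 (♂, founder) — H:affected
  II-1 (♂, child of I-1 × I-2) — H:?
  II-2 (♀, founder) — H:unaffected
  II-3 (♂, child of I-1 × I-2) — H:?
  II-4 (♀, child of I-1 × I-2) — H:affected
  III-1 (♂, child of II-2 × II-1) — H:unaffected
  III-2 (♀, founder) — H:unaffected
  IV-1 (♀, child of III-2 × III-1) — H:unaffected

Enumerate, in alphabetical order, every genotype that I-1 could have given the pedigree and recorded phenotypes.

I-1 ∈ {X^HX^h, X^hX^h}

H/I-1 ? ·: X^HX^h|X^hX^h
H/I-2 aff ·: X^hY
H/II-1 ? I-1×I-2: X^HY|X^hY
H/II-2 un ·: X^HX^H|X^HX^h
H/II-3 ? I-1×I-2: X^HY|X^hY
H/II-4 aff I-1×I-2: X^hX^h
H/III-1 un II-2×II-1: X^HY
H/III-2 un ·: X^HX^H|X^HX^h
H/IV-1 un III-2×III-1: X^HX^H|X^HX^h
⇒ H over [I-1,I-2,II-1,II-2,II-3,II-4,III-1,III-2,IV-1]: 30 consistent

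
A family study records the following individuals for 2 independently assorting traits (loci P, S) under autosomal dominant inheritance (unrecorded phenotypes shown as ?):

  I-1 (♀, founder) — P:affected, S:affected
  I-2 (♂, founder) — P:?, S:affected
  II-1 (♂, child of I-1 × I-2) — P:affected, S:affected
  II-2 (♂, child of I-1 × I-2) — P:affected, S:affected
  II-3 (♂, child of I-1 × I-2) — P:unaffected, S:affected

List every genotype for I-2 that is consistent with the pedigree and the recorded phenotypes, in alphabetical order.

P/I-1 aff ·: Pp
P/I-2 ? ·: pp|Pp
P/II-1 aff I-1×I-2: Pp|PP
P/II-2 aff I-1×I-2: Pp|PP
P/II-3 un I-1×I-2: pp
⇒ P over [I-1,I-2,II-1,II-2,II-3]: 5 consistent
S/I-1 aff ·: Ss|SS
S/I-2 aff ·: Ss|SS
S/II-1 aff I-1×I-2: Ss|SS
S/II-2 aff I-1×I-2: Ss|SS
S/II-3 aff I-1×I-2: Ss|SS
⇒ S over [I-1,I-2,II-1,II-2,II-3]: 25 consistent

I-2 ∈ {Pp SS, Pp Ss, pp SS, pp Ss}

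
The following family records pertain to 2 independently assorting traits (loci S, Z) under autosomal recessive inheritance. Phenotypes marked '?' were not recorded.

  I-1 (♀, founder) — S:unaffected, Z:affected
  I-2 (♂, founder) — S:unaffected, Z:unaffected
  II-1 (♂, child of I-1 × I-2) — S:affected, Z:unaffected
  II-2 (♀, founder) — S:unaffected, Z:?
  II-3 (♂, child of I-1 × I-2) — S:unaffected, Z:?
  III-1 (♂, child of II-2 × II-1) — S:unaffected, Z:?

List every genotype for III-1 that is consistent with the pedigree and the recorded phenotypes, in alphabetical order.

III-1 ∈ {Ss ZZ, Ss Zz, Ss zz}

S/I-1 un ·: Ss
S/I-2 un ·: Ss
S/II-1 aff I-1×I-2: ss
S/II-2 un ·: SS|Ss
S/II-3 un I-1×I-2: SS|Ss
S/III-1 un II-2×II-1: Ss
⇒ S over [I-1,I-2,II-1,II-2,II-3,III-1]: 4 consistent
Z/I-1 aff ·: zz
Z/I-2 un ·: ZZ|Zz
Z/II-1 un I-1×I-2: Zz
Z/II-2 ? ·: ZZ|Zz|zz
Z/II-3 ? I-1×I-2: Zz|zz
Z/III-1 ? II-2×II-1: ZZ|Zz|zz
⇒ Z over [I-1,I-2,II-1,II-2,II-3,III-1]: 21 consistent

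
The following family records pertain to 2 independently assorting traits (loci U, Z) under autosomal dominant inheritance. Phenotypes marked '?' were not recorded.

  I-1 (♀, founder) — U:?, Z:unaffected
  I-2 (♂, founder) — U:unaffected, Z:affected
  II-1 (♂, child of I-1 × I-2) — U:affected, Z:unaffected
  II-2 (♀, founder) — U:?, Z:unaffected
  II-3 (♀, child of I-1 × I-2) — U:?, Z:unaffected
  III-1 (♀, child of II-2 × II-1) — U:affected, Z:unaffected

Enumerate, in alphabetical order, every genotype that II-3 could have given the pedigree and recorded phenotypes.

U/I-1 ? ·: Uu|UU
U/I-2 un ·: uu
U/II-1 aff I-1×I-2: Uu
U/II-2 ? ·: uu|Uu|UU
U/II-3 ? I-1×I-2: uu|Uu
U/III-1 aff II-2×II-1: Uu|UU
⇒ U over [I-1,I-2,II-1,II-2,II-3,III-1]: 15 consistent
Z/I-1 un ·: zz
Z/I-2 aff ·: Zz
Z/II-1 un I-1×I-2: zz
Z/II-2 un ·: zz
Z/II-3 un I-1×I-2: zz
Z/III-1 un II-2×II-1: zz
⇒ Z over [I-1,I-2,II-1,II-2,II-3,III-1]: 1 consistent

II-3 ∈ {Uu zz, uu zz}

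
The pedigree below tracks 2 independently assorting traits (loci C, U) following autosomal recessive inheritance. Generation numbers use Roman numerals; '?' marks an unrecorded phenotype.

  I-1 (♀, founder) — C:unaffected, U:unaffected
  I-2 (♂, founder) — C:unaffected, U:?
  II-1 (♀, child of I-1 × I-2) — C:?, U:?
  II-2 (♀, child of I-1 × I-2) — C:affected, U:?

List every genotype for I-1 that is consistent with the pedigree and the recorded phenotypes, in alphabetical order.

I-1 ∈ {Cc UU, Cc Uu}

C/I-1 un ·: Cc
C/I-2 un ·: Cc
C/II-1 ? I-1×I-2: CC|Cc|cc
C/II-2 aff I-1×I-2: cc
⇒ C over [I-1,I-2,II-1,II-2]: 3 consistent
U/I-1 un ·: UU|Uu
U/I-2 ? ·: UU|Uu|uu
U/II-1 ? I-1×I-2: UU|Uu|uu
U/II-2 ? I-1×I-2: UU|Uu|uu
⇒ U over [I-1,I-2,II-1,II-2]: 23 consistent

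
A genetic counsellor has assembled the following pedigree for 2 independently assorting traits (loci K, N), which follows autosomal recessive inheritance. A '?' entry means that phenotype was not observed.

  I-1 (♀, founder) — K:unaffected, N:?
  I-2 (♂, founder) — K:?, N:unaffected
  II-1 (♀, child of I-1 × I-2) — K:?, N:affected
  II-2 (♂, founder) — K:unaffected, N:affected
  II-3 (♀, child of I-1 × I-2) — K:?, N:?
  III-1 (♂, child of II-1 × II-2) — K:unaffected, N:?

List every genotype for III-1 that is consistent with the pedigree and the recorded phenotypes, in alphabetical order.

III-1 ∈ {KK nn, Kk nn}

K/I-1 un ·: KK|Kk
K/I-2 ? ·: KK|Kk|kk
K/II-1 ? I-1×I-2: KK|Kk|kk
K/II-2 un ·: KK|Kk
K/II-3 ? I-1×I-2: KK|Kk|kk
K/III-1 un II-1×II-2: KK|Kk
⇒ K over [I-1,I-2,II-1,II-2,II-3,III-1]: 74 consistent
N/I-1 ? ·: Nn|nn
N/I-2 un ·: Nn
N/II-1 aff I-1×I-2: nn
N/II-2 aff ·: nn
N/II-3 ? I-1×I-2: NN|Nn|nn
N/III-1 ? II-1×II-2: nn
⇒ N over [I-1,I-2,II-1,II-2,II-3,III-1]: 5 consistent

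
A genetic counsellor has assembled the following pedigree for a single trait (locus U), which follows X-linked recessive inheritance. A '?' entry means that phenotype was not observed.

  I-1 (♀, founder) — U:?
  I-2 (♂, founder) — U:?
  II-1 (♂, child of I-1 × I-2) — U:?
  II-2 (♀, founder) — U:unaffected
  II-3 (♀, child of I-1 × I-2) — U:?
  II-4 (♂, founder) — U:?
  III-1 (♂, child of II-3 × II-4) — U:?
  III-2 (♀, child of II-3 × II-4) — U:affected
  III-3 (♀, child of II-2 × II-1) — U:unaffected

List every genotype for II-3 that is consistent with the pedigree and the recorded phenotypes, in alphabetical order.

II-3 ∈ {X^UX^u, X^uX^u}

U/I-1 ? ·: X^UX^U|X^UX^u|X^uX^u
U/I-2 ? ·: X^UY|X^uY
U/II-1 ? I-1×I-2: X^UY|X^uY
U/II-2 un ·: X^UX^U|X^UX^u
U/II-3 ? I-1×I-2: X^UX^u|X^uX^u
U/II-4 ? ·: X^uY
U/III-1 ? II-3×II-4: X^UY|X^uY
U/III-2 aff II-3×II-4: X^uX^u
U/III-3 un II-2×II-1: X^UX^U|X^UX^u
⇒ U over [I-1,I-2,II-1,II-2,II-3,II-4,III-1,III-2,III-3]: 37 consistent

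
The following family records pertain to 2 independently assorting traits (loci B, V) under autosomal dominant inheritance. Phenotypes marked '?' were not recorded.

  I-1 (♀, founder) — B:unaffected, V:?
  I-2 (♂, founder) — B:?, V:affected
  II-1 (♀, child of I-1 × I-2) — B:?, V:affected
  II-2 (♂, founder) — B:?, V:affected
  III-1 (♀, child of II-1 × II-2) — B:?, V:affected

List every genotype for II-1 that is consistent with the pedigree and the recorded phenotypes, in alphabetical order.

II-1 ∈ {Bb VV, Bb Vv, bb VV, bb Vv}

B/I-1 un ·: bb
B/I-2 ? ·: bb|Bb|BB
B/II-1 ? I-1×I-2: bb|Bb
B/II-2 ? ·: bb|Bb|BB
B/III-1 ? II-1×II-2: bb|Bb|BB
⇒ B over [I-1,I-2,II-1,II-2,III-1]: 22 consistent
V/I-1 ? ·: vv|Vv|VV
V/I-2 aff ·: Vv|VV
V/II-1 aff I-1×I-2: Vv|VV
V/II-2 aff ·: Vv|VV
V/III-1 aff II-1×II-2: Vv|VV
⇒ V over [I-1,I-2,II-1,II-2,III-1]: 32 consistent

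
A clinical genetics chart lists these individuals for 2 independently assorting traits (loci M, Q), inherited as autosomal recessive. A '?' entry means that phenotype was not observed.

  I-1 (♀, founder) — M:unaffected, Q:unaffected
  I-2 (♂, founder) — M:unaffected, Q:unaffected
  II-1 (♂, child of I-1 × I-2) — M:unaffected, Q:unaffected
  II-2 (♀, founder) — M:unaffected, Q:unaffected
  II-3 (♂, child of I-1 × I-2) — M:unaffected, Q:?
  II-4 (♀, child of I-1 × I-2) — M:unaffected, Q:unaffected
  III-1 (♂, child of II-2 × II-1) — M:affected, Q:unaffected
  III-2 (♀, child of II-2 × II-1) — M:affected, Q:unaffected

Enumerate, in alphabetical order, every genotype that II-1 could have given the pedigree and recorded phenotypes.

II-1 ∈ {Mm QQ, Mm Qq}

M/I-1 un ·: MM|Mm
M/I-2 un ·: MM|Mm
M/II-1 un I-1×I-2: Mm
M/II-2 un ·: Mm
M/II-3 un I-1×I-2: MM|Mm
M/II-4 un I-1×I-2: MM|Mm
M/III-1 aff II-2×II-1: mm
M/III-2 aff II-2×II-1: mm
⇒ M over [I-1,I-2,II-1,II-2,II-3,II-4,III-1,III-2]: 12 consistent
Q/I-1 un ·: QQ|Qq
Q/I-2 un ·: QQ|Qq
Q/II-1 un I-1×I-2: QQ|Qq
Q/II-2 un ·: QQ|Qq
Q/II-3 ? I-1×I-2: QQ|Qq|qq
Q/II-4 un I-1×I-2: QQ|Qq
Q/III-1 un II-2×II-1: QQ|Qq
Q/III-2 un II-2×II-1: QQ|Qq
⇒ Q over [I-1,I-2,II-1,II-2,II-3,II-4,III-1,III-2]: 187 consistent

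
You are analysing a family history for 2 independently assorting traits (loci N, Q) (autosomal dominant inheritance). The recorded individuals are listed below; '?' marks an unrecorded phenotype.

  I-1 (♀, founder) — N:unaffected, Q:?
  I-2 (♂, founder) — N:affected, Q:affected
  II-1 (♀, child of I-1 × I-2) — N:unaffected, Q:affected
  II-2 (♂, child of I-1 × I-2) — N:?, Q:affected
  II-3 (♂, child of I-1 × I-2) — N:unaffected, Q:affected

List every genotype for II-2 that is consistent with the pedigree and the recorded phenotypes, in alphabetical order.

II-2 ∈ {Nn QQ, Nn Qq, nn QQ, nn Qq}

N/I-1 un ·: nn
N/I-2 aff ·: Nn
N/II-1 un I-1×I-2: nn
N/II-2 ? I-1×I-2: nn|Nn
N/II-3 un I-1×I-2: nn
⇒ N over [I-1,I-2,II-1,II-2,II-3]: 2 consistent
Q/I-1 ? ·: qq|Qq|QQ
Q/I-2 aff ·: Qq|QQ
Q/II-1 aff I-1×I-2: Qq|QQ
Q/II-2 aff I-1×I-2: Qq|QQ
Q/II-3 aff I-1×I-2: Qq|QQ
⇒ Q over [I-1,I-2,II-1,II-2,II-3]: 27 consistent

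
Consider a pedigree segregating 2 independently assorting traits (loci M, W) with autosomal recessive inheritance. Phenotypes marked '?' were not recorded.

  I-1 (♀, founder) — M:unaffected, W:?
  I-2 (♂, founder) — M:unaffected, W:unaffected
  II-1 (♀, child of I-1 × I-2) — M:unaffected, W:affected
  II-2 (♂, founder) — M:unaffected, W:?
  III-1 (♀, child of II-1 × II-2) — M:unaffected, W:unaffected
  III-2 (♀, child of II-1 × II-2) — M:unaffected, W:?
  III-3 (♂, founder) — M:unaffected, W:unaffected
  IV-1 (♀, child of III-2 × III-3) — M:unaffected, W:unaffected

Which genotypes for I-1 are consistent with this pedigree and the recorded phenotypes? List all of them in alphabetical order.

I-1 ∈ {MM Ww, MM ww, Mm Ww, Mm ww}

M/I-1 un ·: MM|Mm
M/I-2 un ·: MM|Mm
M/II-1 un I-1×I-2: MM|Mm
M/II-2 un ·: MM|Mm
M/III-1 un II-1×II-2: MM|Mm
M/III-2 un II-1×II-2: MM|Mm
M/III-3 un ·: MM|Mm
M/IV-1 un III-2×III-3: MM|Mm
⇒ M over [I-1,I-2,II-1,II-2,III-1,III-2,III-3,IV-1]: 152 consistent
W/I-1 ? ·: Ww|ww
W/I-2 un ·: Ww
W/II-1 aff I-1×I-2: ww
W/II-2 ? ·: WW|Ww
W/III-1 un II-1×II-2: Ww
W/III-2 ? II-1×II-2: Ww|ww
W/III-3 un ·: WW|Ww
W/IV-1 un III-2×III-3: WW|Ww
⇒ W over [I-1,I-2,II-1,II-2,III-1,III-2,III-3,IV-1]: 20 consistent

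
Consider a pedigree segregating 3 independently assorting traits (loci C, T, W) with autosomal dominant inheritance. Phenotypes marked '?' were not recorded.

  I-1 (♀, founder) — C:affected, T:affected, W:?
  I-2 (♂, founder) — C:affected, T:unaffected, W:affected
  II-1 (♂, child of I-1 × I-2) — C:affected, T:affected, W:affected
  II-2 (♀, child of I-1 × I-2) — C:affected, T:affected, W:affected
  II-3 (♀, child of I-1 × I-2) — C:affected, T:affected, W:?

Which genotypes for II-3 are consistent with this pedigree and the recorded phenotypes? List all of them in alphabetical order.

C/I-1 aff ·: Cc|CC
C/I-2 aff ·: Cc|CC
C/II-1 aff I-1×I-2: Cc|CC
C/II-2 aff I-1×I-2: Cc|CC
C/II-3 aff I-1×I-2: Cc|CC
⇒ C over [I-1,I-2,II-1,II-2,II-3]: 25 consistent
T/I-1 aff ·: Tt|TT
T/I-2 un ·: tt
T/II-1 aff I-1×I-2: Tt
T/II-2 aff I-1×I-2: Tt
T/II-3 aff I-1×I-2: Tt
⇒ T over [I-1,I-2,II-1,II-2,II-3]: 2 consistent
W/I-1 ? ·: ww|Ww|WW
W/I-2 aff ·: Ww|WW
W/II-1 aff I-1×I-2: Ww|WW
W/II-2 aff I-1×I-2: Ww|WW
W/II-3 ? I-1×I-2: ww|Ww|WW
⇒ W over [I-1,I-2,II-1,II-2,II-3]: 32 consistent

II-3 ∈ {CC Tt WW, CC Tt Ww, CC Tt ww, Cc Tt WW, Cc Tt Ww, Cc Tt ww}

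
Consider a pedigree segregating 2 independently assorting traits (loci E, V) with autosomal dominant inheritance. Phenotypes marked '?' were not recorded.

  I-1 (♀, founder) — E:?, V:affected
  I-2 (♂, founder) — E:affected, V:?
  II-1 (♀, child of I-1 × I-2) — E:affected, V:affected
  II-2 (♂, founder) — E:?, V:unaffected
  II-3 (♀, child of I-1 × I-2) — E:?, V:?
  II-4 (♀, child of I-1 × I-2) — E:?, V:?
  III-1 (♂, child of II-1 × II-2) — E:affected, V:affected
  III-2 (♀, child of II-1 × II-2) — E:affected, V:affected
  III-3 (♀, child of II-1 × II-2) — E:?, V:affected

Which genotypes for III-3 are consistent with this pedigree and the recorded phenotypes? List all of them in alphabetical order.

E/I-1 ? ·: ee|Ee|EE
E/I-2 aff ·: Ee|EE
E/II-1 aff I-1×I-2: Ee|EE
E/II-2 ? ·: ee|Ee|EE
E/II-3 ? I-1×I-2: ee|Ee|EE
E/II-4 ? I-1×I-2: ee|Ee|EE
E/III-1 aff II-1×II-2: Ee|EE
E/III-2 aff II-1×II-2: Ee|EE
E/III-3 ? II-1×II-2: ee|Ee|EE
⇒ E over [I-1,I-2,II-1,II-2,II-3,II-4,III-1,III-2,III-3]: 664 consistent
V/I-1 aff ·: Vv|VV
V/I-2 ? ·: vv|Vv|VV
V/II-1 aff I-1×I-2: Vv|VV
V/II-2 un ·: vv
V/II-3 ? I-1×I-2: vv|Vv|VV
V/II-4 ? I-1×I-2: vv|Vv|VV
V/III-1 aff II-1×II-2: Vv
V/III-2 aff II-1×II-2: Vv
V/III-3 aff II-1×II-2: Vv
⇒ V over [I-1,I-2,II-1,II-2,II-3,II-4,III-1,III-2,III-3]: 40 consistent

III-3 ∈ {EE Vv, Ee Vv, ee Vv}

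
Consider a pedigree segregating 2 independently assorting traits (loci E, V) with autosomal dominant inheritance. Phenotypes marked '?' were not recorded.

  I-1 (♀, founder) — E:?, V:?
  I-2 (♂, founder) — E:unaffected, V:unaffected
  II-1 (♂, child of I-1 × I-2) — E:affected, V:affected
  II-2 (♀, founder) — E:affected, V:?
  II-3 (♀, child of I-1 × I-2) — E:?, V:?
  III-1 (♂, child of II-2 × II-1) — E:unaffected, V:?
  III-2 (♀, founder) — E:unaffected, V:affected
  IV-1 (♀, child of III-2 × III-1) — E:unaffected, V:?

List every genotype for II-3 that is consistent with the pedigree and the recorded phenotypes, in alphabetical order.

II-3 ∈ {Ee Vv, Ee vv, ee Vv, ee vv}

E/I-1 ? ·: Ee|EE
E/I-2 un ·: ee
E/II-1 aff I-1×I-2: Ee
E/II-2 aff ·: Ee
E/II-3 ? I-1×I-2: ee|Ee
E/III-1 un II-2×II-1: ee
E/III-2 un ·: ee
E/IV-1 un III-2×III-1: ee
⇒ E over [I-1,I-2,II-1,II-2,II-3,III-1,III-2,IV-1]: 3 consistent
V/I-1 ? ·: Vv|VV
V/I-2 un ·: vv
V/II-1 aff I-1×I-2: Vv
V/II-2 ? ·: vv|Vv|VV
V/II-3 ? I-1×I-2: vv|Vv
V/III-1 ? II-2×II-1: vv|Vv|VV
V/III-2 aff ·: Vv|VV
V/IV-1 ? III-2×III-1: vv|Vv|VV
⇒ V over [I-1,I-2,II-1,II-2,II-3,III-1,III-2,IV-1]: 81 consistent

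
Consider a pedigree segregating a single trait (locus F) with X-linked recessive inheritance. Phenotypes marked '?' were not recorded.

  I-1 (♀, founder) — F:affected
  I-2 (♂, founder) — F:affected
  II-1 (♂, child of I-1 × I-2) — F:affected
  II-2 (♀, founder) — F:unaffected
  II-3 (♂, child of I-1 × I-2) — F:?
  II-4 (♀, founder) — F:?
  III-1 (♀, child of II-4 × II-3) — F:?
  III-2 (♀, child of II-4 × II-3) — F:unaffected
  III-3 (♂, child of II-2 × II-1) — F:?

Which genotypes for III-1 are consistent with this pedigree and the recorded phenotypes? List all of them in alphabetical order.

F/I-1 aff ·: X^fX^f
F/I-2 aff ·: X^fY
F/II-1 aff I-1×I-2: X^fY
F/II-2 un ·: X^FX^F|X^FX^f
F/II-3 ? I-1×I-2: X^fY
F/II-4 ? ·: X^FX^F|X^FX^f
F/III-1 ? II-4×II-3: X^FX^f|X^fX^f
F/III-2 un II-4×II-3: X^FX^f
F/III-3 ? II-2×II-1: X^FY|X^fY
⇒ F over [I-1,I-2,II-1,II-2,II-3,II-4,III-1,III-2,III-3]: 9 consistent

III-1 ∈ {X^FX^f, X^fX^f}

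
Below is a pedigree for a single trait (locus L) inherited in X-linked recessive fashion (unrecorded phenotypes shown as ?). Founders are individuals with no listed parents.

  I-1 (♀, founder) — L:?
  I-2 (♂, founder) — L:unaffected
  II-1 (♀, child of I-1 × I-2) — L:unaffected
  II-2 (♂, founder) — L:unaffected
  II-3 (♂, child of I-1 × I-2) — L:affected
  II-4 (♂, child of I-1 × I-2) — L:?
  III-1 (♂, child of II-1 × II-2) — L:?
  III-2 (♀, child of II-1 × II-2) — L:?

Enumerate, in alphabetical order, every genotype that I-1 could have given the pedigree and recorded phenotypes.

L/I-1 ? ·: X^LX^l|X^lX^l
L/I-2 un ·: X^LY
L/II-1 un I-1×I-2: X^LX^L|X^LX^l
L/II-2 un ·: X^LY
L/II-3 aff I-1×I-2: X^lY
L/II-4 ? I-1×I-2: X^LY|X^lY
L/III-1 ? II-1×II-2: X^LY|X^lY
L/III-2 ? II-1×II-2: X^LX^L|X^LX^l
⇒ L over [I-1,I-2,II-1,II-2,II-3,II-4,III-1,III-2]: 14 consistent

I-1 ∈ {X^LX^l, X^lX^l}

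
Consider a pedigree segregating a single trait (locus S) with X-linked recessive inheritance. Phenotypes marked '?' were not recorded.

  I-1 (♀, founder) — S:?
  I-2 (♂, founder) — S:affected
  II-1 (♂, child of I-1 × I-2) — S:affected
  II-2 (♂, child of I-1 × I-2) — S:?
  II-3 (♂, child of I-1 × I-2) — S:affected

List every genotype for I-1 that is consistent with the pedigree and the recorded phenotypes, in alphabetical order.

I-1 ∈ {X^SX^s, X^sX^s}

S/I-1 ? ·: X^SX^s|X^sX^s
S/I-2 aff ·: X^sY
S/II-1 aff I-1×I-2: X^sY
S/II-2 ? I-1×I-2: X^SY|X^sY
S/II-3 aff I-1×I-2: X^sY
⇒ S over [I-1,I-2,II-1,II-2,II-3]: 3 consistent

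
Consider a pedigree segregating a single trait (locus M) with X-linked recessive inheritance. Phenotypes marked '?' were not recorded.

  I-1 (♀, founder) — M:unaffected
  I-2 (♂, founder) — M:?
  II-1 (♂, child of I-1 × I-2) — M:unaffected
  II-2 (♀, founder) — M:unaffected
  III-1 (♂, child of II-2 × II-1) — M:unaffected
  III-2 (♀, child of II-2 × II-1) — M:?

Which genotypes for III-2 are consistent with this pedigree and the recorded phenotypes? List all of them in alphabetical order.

M/I-1 un ·: X^MX^M|X^MX^m
M/I-2 ? ·: X^MY|X^mY
M/II-1 un I-1×I-2: X^MY
M/II-2 un ·: X^MX^M|X^MX^m
M/III-1 un II-2×II-1: X^MY
M/III-2 ? II-2×II-1: X^MX^M|X^MX^m
⇒ M over [I-1,I-2,II-1,II-2,III-1,III-2]: 12 consistent

III-2 ∈ {X^MX^M, X^MX^m}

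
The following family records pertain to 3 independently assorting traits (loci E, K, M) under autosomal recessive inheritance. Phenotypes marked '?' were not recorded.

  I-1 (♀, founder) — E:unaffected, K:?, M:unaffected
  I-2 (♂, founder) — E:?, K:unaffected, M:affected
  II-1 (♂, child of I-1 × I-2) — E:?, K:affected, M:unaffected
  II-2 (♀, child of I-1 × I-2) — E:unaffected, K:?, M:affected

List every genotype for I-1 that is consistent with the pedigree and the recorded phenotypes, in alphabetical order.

E/I-1 un ·: EE|Ee
E/I-2 ? ·: EE|Ee|ee
E/II-1 ? I-1×I-2: EE|Ee|ee
E/II-2 un I-1×I-2: EE|Ee
⇒ E over [I-1,I-2,II-1,II-2]: 18 consistent
K/I-1 ? ·: Kk|kk
K/I-2 un ·: Kk
K/II-1 aff I-1×I-2: kk
K/II-2 ? I-1×I-2: KK|Kk|kk
⇒ K over [I-1,I-2,II-1,II-2]: 5 consistent
M/I-1 un ·: Mm
M/I-2 aff ·: mm
M/II-1 un I-1×I-2: Mm
M/II-2 aff I-1×I-2: mm
⇒ M over [I-1,I-2,II-1,II-2]: 1 consistent

I-1 ∈ {EE Kk Mm, EE kk Mm, Ee Kk Mm, Ee kk Mm}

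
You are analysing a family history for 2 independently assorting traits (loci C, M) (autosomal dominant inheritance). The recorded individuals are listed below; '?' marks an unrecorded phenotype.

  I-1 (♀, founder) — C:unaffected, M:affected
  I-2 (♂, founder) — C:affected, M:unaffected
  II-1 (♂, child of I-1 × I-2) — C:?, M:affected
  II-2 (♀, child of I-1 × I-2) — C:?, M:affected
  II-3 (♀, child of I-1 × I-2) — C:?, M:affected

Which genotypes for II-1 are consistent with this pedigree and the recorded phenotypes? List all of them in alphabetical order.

II-1 ∈ {Cc Mm, cc Mm}

C/I-1 un ·: cc
C/I-2 aff ·: Cc|CC
C/II-1 ? I-1×I-2: cc|Cc
C/II-2 ? I-1×I-2: cc|Cc
C/II-3 ? I-1×I-2: cc|Cc
⇒ C over [I-1,I-2,II-1,II-2,II-3]: 9 consistent
M/I-1 aff ·: Mm|MM
M/I-2 un ·: mm
M/II-1 aff I-1×I-2: Mm
M/II-2 aff I-1×I-2: Mm
M/II-3 aff I-1×I-2: Mm
⇒ M over [I-1,I-2,II-1,II-2,II-3]: 2 consistent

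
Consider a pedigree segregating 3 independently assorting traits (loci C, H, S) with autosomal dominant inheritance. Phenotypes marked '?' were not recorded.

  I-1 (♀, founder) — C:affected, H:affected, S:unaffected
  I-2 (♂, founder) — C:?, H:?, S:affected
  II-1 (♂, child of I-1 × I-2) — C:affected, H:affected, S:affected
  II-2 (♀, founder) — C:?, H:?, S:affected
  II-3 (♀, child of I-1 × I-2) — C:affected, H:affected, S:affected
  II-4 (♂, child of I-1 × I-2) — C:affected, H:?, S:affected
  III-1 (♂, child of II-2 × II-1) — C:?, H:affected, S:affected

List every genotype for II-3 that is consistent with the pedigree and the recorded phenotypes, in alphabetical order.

C/I-1 aff ·: Cc|CC
C/I-2 ? ·: cc|Cc|CC
C/II-1 aff I-1×I-2: Cc|CC
C/II-2 ? ·: cc|Cc|CC
C/II-3 aff I-1×I-2: Cc|CC
C/II-4 aff I-1×I-2: Cc|CC
C/III-1 ? II-2×II-1: cc|Cc|CC
⇒ C over [I-1,I-2,II-1,II-2,II-3,II-4,III-1]: 150 consistent
H/I-1 aff ·: Hh|HH
H/I-2 ? ·: hh|Hh|HH
H/II-1 aff I-1×I-2: Hh|HH
H/II-2 ? ·: hh|Hh|HH
H/II-3 aff I-1×I-2: Hh|HH
H/II-4 ? I-1×I-2: hh|Hh|HH
H/III-1 aff II-2×II-1: Hh|HH
⇒ H over [I-1,I-2,II-1,II-2,II-3,II-4,III-1]: 145 consistent
S/I-1 un ·: ss
S/I-2 aff ·: Ss|SS
S/II-1 aff I-1×I-2: Ss
S/II-2 aff ·: Ss|SS
S/II-3 aff I-1×I-2: Ss
S/II-4 aff I-1×I-2: Ss
S/III-1 aff II-2×II-1: Ss|SS
⇒ S over [I-1,I-2,II-1,II-2,II-3,II-4,III-1]: 8 consistent

II-3 ∈ {CC HH Ss, CC Hh Ss, Cc HH Ss, Cc Hh Ss}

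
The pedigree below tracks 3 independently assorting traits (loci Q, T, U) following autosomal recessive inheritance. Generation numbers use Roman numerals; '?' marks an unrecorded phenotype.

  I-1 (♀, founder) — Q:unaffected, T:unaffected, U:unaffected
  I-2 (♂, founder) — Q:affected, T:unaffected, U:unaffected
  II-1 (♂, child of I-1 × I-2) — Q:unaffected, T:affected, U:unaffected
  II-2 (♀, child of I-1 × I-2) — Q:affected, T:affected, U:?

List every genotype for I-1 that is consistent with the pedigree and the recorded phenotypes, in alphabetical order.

Q/I-1 un ·: Qq
Q/I-2 aff ·: qq
Q/II-1 un I-1×I-2: Qq
Q/II-2 aff I-1×I-2: qq
⇒ Q over [I-1,I-2,II-1,II-2]: 1 consistent
T/I-1 un ·: Tt
T/I-2 un ·: Tt
T/II-1 aff I-1×I-2: tt
T/II-2 aff I-1×I-2: tt
⇒ T over [I-1,I-2,II-1,II-2]: 1 consistent
U/I-1 un ·: UU|Uu
U/I-2 un ·: UU|Uu
U/II-1 un I-1×I-2: UU|Uu
U/II-2 ? I-1×I-2: UU|Uu|uu
⇒ U over [I-1,I-2,II-1,II-2]: 15 consistent

I-1 ∈ {Qq Tt UU, Qq Tt Uu}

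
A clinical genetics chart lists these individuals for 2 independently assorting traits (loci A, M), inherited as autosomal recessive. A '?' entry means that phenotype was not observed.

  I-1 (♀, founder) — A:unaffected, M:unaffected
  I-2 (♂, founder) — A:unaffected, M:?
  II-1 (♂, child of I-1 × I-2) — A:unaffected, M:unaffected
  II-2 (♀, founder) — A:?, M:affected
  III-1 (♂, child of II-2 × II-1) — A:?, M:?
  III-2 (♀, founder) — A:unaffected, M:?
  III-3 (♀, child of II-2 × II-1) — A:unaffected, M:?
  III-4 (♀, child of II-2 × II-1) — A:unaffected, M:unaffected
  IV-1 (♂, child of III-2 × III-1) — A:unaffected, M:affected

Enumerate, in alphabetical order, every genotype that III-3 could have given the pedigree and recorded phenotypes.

A/I-1 un ·: AA|Aa
A/I-2 un ·: AA|Aa
A/II-1 un I-1×I-2: AA|Aa
A/II-2 ? ·: AA|Aa|aa
A/III-1 ? II-2×II-1: AA|Aa|aa
A/III-2 un ·: AA|Aa
A/III-3 un II-2×II-1: AA|Aa
A/III-4 un II-2×II-1: AA|Aa
A/IV-1 un III-2×III-1: AA|Aa
⇒ A over [I-1,I-2,II-1,II-2,III-1,III-2,III-3,III-4,IV-1]: 350 consistent
M/I-1 un ·: MM|Mm
M/I-2 ? ·: MM|Mm|mm
M/II-1 un I-1×I-2: MM|Mm
M/II-2 aff ·: mm
M/III-1 ? II-2×II-1: Mm|mm
M/III-2 ? ·: Mm|mm
M/III-3 ? II-2×II-1: Mm|mm
M/III-4 un II-2×II-1: Mm
M/IV-1 aff III-2×III-1: mm
⇒ M over [I-1,I-2,II-1,II-2,III-1,III-2,III-3,III-4,IV-1]: 48 consistent

III-3 ∈ {AA Mm, AA mm, Aa Mm, Aa mm}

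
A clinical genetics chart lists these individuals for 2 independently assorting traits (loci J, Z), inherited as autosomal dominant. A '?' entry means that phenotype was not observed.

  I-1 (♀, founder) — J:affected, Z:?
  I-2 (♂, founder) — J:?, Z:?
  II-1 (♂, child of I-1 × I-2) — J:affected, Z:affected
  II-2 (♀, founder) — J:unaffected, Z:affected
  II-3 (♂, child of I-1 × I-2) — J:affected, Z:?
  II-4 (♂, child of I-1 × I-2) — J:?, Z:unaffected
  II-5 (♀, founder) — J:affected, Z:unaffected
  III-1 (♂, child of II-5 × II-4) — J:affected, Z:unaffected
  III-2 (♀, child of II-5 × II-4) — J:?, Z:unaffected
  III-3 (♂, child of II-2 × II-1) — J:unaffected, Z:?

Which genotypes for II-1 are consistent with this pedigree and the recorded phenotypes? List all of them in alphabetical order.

J/I-1 aff ·: Jj|JJ
J/I-2 ? ·: jj|Jj|JJ
J/II-1 aff I-1×I-2: Jj
J/II-2 un ·: jj
J/II-3 aff I-1×I-2: Jj|JJ
J/II-4 ? I-1×I-2: jj|Jj|JJ
J/II-5 aff ·: Jj|JJ
J/III-1 aff II-5×II-4: Jj|JJ
J/III-2 ? II-5×II-4: jj|Jj|JJ
J/III-3 un II-2×II-1: jj
⇒ J over [I-1,I-2,II-1,II-2,II-3,II-4,II-5,III-1,III-2,III-3]: 119 consistent
Z/I-1 ? ·: zz|Zz
Z/I-2 ? ·: zz|Zz
Z/II-1 aff I-1×I-2: Zz|ZZ
Z/II-2 aff ·: Zz|ZZ
Z/II-3 ? I-1×I-2: zz|Zz|ZZ
Z/II-4 un I-1×I-2: zz
Z/II-5 un ·: zz
Z/III-1 un II-5×II-4: zz
Z/III-2 un II-5×II-4: zz
Z/III-3 ? II-2×II-1: zz|Zz|ZZ
⇒ Z over [I-1,I-2,II-1,II-2,II-3,II-4,II-5,III-1,III-2,III-3]: 44 consistent

II-1 ∈ {Jj ZZ, Jj Zz}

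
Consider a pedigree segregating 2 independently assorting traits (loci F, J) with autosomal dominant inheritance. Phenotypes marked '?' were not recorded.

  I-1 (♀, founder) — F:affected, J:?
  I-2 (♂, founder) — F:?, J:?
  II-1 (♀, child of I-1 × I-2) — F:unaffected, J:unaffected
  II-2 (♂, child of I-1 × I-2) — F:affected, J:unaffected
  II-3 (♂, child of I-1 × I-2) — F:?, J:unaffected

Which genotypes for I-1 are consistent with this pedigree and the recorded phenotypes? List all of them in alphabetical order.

I-1 ∈ {Ff Jj, Ff jj}

F/I-1 aff ·: Ff
F/I-2 ? ·: ff|Ff
F/II-1 un I-1×I-2: ff
F/II-2 aff I-1×I-2: Ff|FF
F/II-3 ? I-1×I-2: ff|Ff|FF
⇒ F over [I-1,I-2,II-1,II-2,II-3]: 8 consistent
J/I-1 ? ·: jj|Jj
J/I-2 ? ·: jj|Jj
J/II-1 un I-1×I-2: jj
J/II-2 un I-1×I-2: jj
J/II-3 un I-1×I-2: jj
⇒ J over [I-1,I-2,II-1,II-2,II-3]: 4 consistent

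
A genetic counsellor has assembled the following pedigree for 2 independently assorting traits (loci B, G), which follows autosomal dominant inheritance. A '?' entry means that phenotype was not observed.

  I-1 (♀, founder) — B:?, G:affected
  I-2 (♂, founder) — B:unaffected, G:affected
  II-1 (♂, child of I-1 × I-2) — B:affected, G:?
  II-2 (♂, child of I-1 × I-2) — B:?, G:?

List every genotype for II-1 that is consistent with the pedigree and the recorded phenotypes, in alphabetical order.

II-1 ∈ {Bb GG, Bb Gg, Bb gg}

B/I-1 ? ·: Bb|BB
B/I-2 un ·: bb
B/II-1 aff I-1×I-2: Bb
B/II-2 ? I-1×I-2: bb|Bb
⇒ B over [I-1,I-2,II-1,II-2]: 3 consistent
G/I-1 aff ·: Gg|GG
G/I-2 aff ·: Gg|GG
G/II-1 ? I-1×I-2: gg|Gg|GG
G/II-2 ? I-1×I-2: gg|Gg|GG
⇒ G over [I-1,I-2,II-1,II-2]: 18 consistent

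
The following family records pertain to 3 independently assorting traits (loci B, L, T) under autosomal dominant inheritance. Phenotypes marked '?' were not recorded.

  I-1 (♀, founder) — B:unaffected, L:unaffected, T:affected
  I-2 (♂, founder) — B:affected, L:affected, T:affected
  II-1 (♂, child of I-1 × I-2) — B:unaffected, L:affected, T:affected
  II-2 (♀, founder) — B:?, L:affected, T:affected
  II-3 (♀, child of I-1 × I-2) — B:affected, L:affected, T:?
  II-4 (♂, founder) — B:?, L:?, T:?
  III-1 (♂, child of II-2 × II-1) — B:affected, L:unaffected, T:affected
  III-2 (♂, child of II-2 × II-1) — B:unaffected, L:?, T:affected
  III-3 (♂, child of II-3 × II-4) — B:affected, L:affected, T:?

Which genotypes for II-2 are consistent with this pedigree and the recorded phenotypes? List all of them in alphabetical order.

II-2 ∈ {Bb Ll TT, Bb Ll Tt}

B/I-1 un ·: bb
B/I-2 aff ·: Bb
B/II-1 un I-1×I-2: bb
B/II-2 ? ·: Bb
B/II-3 aff I-1×I-2: Bb
B/II-4 ? ·: bb|Bb|BB
B/III-1 aff II-2×II-1: Bb
B/III-2 un II-2×II-1: bb
B/III-3 aff II-3×II-4: Bb|BB
⇒ B over [I-1,I-2,II-1,II-2,II-3,II-4,III-1,III-2,III-3]: 5 consistent
L/I-1 un ·: ll
L/I-2 aff ·: Ll|LL
L/II-1 aff I-1×I-2: Ll
L/II-2 aff ·: Ll
L/II-3 aff I-1×I-2: Ll
L/II-4 ? ·: ll|Ll|LL
L/III-1 un II-2×II-1: ll
L/III-2 ? II-2×II-1: ll|Ll|LL
L/III-3 aff II-3×II-4: Ll|LL
⇒ L over [I-1,I-2,II-1,II-2,II-3,II-4,III-1,III-2,III-3]: 30 consistent
T/I-1 aff ·: Tt|TT
T/I-2 aff ·: Tt|TT
T/II-1 aff I-1×I-2: Tt|TT
T/II-2 aff ·: Tt|TT
T/II-3 ? I-1×I-2: tt|Tt|TT
T/II-4 ? ·: tt|Tt|TT
T/III-1 aff II-2×II-1: Tt|TT
T/III-2 aff II-2×II-1: Tt|TT
T/III-3 ? II-3×II-4: tt|Tt|TT
⇒ T over [I-1,I-2,II-1,II-2,II-3,II-4,III-1,III-2,III-3]: 501 consistent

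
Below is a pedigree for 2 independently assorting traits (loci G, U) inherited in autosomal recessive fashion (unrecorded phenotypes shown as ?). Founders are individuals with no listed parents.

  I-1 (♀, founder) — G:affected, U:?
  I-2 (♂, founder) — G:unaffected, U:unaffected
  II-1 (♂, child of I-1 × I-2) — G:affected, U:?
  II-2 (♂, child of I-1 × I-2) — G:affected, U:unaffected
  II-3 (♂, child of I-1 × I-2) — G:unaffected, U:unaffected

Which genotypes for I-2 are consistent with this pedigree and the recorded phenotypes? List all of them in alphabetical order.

I-2 ∈ {Gg UU, Gg Uu}

G/I-1 aff ·: gg
G/I-2 un ·: Gg
G/II-1 aff I-1×I-2: gg
G/II-2 aff I-1×I-2: gg
G/II-3 un I-1×I-2: Gg
⇒ G over [I-1,I-2,II-1,II-2,II-3]: 1 consistent
U/I-1 ? ·: UU|Uu|uu
U/I-2 un ·: UU|Uu
U/II-1 ? I-1×I-2: UU|Uu|uu
U/II-2 un I-1×I-2: UU|Uu
U/II-3 un I-1×I-2: UU|Uu
⇒ U over [I-1,I-2,II-1,II-2,II-3]: 32 consistent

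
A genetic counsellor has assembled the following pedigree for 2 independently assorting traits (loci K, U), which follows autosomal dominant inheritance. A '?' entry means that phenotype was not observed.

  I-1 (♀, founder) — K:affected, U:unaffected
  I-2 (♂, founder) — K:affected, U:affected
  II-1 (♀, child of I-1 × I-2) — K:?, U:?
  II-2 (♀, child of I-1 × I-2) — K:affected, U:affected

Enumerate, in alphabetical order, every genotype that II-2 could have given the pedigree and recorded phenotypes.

K/I-1 aff ·: Kk|KK
K/I-2 aff ·: Kk|KK
K/II-1 ? I-1×I-2: kk|Kk|KK
K/II-2 aff I-1×I-2: Kk|KK
⇒ K over [I-1,I-2,II-1,II-2]: 15 consistent
U/I-1 un ·: uu
U/I-2 aff ·: Uu|UU
U/II-1 ? I-1×I-2: uu|Uu
U/II-2 aff I-1×I-2: Uu
⇒ U over [I-1,I-2,II-1,II-2]: 3 consistent

II-2 ∈ {KK Uu, Kk Uu}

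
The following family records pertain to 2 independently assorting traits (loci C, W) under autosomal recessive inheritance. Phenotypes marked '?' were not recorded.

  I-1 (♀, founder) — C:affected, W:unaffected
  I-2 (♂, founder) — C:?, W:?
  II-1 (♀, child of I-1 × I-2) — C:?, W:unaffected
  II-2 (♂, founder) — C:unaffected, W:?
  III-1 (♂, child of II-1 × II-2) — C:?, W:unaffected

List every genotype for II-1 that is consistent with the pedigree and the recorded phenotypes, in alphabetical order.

C/I-1 aff ·: cc
C/I-2 ? ·: CC|Cc|cc
C/II-1 ? I-1×I-2: Cc|cc
C/II-2 un ·: CC|Cc
C/III-1 ? II-1×II-2: CC|Cc|cc
⇒ C over [I-1,I-2,II-1,II-2,III-1]: 16 consistent
W/I-1 un ·: WW|Ww
W/I-2 ? ·: WW|Ww|ww
W/II-1 un I-1×I-2: WW|Ww
W/II-2 ? ·: WW|Ww|ww
W/III-1 un II-1×II-2: WW|Ww
⇒ W over [I-1,I-2,II-1,II-2,III-1]: 41 consistent

II-1 ∈ {Cc WW, Cc Ww, cc WW, cc Ww}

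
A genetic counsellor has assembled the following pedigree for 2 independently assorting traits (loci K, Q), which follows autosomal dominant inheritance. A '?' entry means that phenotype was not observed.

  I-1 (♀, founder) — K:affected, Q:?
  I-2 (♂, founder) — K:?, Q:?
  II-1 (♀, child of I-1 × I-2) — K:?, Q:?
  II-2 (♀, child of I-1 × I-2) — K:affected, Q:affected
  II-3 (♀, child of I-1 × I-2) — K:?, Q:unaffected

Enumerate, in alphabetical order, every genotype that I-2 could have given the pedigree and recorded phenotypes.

K/I-1 aff ·: Kk|KK
K/I-2 ? ·: kk|Kk|KK
K/II-1 ? I-1×I-2: kk|Kk|KK
K/II-2 aff I-1×I-2: Kk|KK
K/II-3 ? I-1×I-2: kk|Kk|KK
⇒ K over [I-1,I-2,II-1,II-2,II-3]: 40 consistent
Q/I-1 ? ·: qq|Qq
Q/I-2 ? ·: qq|Qq
Q/II-1 ? I-1×I-2: qq|Qq|QQ
Q/II-2 aff I-1×I-2: Qq|QQ
Q/II-3 un I-1×I-2: qq
⇒ Q over [I-1,I-2,II-1,II-2,II-3]: 10 consistent

I-2 ∈ {KK Qq, KK qq, Kk Qq, Kk qq, kk Qq, kk qq}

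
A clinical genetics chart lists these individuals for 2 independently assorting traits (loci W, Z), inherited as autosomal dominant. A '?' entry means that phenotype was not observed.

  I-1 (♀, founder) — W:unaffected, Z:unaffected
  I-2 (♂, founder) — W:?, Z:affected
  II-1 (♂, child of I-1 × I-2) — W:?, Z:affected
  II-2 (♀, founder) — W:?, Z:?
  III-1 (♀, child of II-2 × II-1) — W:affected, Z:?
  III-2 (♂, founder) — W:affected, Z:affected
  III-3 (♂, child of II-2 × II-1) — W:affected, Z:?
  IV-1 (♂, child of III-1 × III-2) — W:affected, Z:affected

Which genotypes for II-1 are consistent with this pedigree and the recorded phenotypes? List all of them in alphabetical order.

W/I-1 un ·: ww
W/I-2 ? ·: ww|Ww|WW
W/II-1 ? I-1×I-2: ww|Ww
W/II-2 ? ·: ww|Ww|WW
W/III-1 aff II-2×II-1: Ww|WW
W/III-2 aff ·: Ww|WW
W/III-3 aff II-2×II-1: Ww|WW
W/IV-1 aff III-1×III-2: Ww|WW
⇒ W over [I-1,I-2,II-1,II-2,III-1,III-2,III-3,IV-1]: 80 consistent
Z/I-1 un ·: zz
Z/I-2 aff ·: Zz|ZZ
Z/II-1 aff I-1×I-2: Zz
Z/II-2 ? ·: zz|Zz|ZZ
Z/III-1 ? II-2×II-1: zz|Zz|ZZ
Z/III-2 aff ·: Zz|ZZ
Z/III-3 ? II-2×II-1: zz|Zz|ZZ
Z/IV-1 aff III-1×III-2: Zz|ZZ
⇒ Z over [I-1,I-2,II-1,II-2,III-1,III-2,III-3,IV-1]: 106 consistent

II-1 ∈ {Ww Zz, ww Zz}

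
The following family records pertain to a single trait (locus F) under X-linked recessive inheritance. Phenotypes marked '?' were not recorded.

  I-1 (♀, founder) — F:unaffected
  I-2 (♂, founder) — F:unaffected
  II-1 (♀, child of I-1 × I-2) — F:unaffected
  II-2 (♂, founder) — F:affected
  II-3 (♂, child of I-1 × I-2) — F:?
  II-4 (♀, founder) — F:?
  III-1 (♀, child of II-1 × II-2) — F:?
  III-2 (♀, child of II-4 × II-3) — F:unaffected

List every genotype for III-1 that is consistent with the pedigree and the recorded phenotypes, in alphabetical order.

F/I-1 un ·: X^FX^F|X^FX^f
F/I-2 un ·: X^FY
F/II-1 un I-1×I-2: X^FX^F|X^FX^f
F/II-2 aff ·: X^fY
F/II-3 ? I-1×I-2: X^FY|X^fY
F/II-4 ? ·: X^FX^F|X^FX^f|X^fX^f
F/III-1 ? II-1×II-2: X^FX^f|X^fX^f
F/III-2 un II-4×II-3: X^FX^F|X^FX^f
⇒ F over [I-1,I-2,II-1,II-2,II-3,II-4,III-1,III-2]: 22 consistent

III-1 ∈ {X^FX^f, X^fX^f}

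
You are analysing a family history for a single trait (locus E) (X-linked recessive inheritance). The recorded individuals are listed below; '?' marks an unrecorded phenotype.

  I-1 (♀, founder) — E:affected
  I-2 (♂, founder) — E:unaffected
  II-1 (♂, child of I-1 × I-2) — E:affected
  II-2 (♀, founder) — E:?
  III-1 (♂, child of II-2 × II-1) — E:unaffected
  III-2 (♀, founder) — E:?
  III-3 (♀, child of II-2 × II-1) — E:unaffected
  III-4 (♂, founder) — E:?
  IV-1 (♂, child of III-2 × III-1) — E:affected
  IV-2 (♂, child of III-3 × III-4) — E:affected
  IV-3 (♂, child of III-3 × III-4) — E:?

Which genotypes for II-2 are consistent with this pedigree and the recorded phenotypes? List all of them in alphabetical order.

II-2 ∈ {X^EX^E, X^EX^e}

E/I-1 aff ·: X^eX^e
E/I-2 un ·: X^EY
E/II-1 aff I-1×I-2: X^eY
E/II-2 ? ·: X^EX^E|X^EX^e
E/III-1 un II-2×II-1: X^EY
E/III-2 ? ·: X^EX^e|X^eX^e
E/III-3 un II-2×II-1: X^EX^e
E/III-4 ? ·: X^EY|X^eY
E/IV-1 aff III-2×III-1: X^eY
E/IV-2 aff III-3×III-4: X^eY
E/IV-3 ? III-3×III-4: X^EY|X^eY
⇒ E over [I-1,I-2,II-1,II-2,III-1,III-2,III-3,III-4,IV-1,IV-2,IV-3]: 16 consistent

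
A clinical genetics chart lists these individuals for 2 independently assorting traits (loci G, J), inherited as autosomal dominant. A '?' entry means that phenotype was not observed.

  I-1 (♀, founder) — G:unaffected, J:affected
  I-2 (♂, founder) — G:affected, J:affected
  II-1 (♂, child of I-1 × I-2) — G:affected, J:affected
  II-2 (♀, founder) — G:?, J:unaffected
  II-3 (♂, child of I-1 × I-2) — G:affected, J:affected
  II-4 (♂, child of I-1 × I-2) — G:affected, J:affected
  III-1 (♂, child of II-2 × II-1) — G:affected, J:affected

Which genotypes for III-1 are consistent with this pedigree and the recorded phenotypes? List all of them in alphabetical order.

G/I-1 un ·: gg
G/I-2 aff ·: Gg|GG
G/II-1 aff I-1×I-2: Gg
G/II-2 ? ·: gg|Gg|GG
G/II-3 aff I-1×I-2: Gg
G/II-4 aff I-1×I-2: Gg
G/III-1 aff II-2×II-1: Gg|GG
⇒ G over [I-1,I-2,II-1,II-2,II-3,II-4,III-1]: 10 consistent
J/I-1 aff ·: Jj|JJ
J/I-2 aff ·: Jj|JJ
J/II-1 aff I-1×I-2: Jj|JJ
J/II-2 un ·: jj
J/II-3 aff I-1×I-2: Jj|JJ
J/II-4 aff I-1×I-2: Jj|JJ
J/III-1 aff II-2×II-1: Jj
⇒ J over [I-1,I-2,II-1,II-2,II-3,II-4,III-1]: 25 consistent

III-1 ∈ {GG Jj, Gg Jj}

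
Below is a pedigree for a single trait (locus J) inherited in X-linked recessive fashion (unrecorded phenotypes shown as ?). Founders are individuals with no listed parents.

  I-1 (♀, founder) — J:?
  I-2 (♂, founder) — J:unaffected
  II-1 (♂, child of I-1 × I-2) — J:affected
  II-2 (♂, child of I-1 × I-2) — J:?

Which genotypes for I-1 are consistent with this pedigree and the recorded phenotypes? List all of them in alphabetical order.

J/I-1 ? ·: X^JX^j|X^jX^j
J/I-2 un ·: X^JY
J/II-1 aff I-1×I-2: X^jY
J/II-2 ? I-1×I-2: X^JY|X^jY
⇒ J over [I-1,I-2,II-1,II-2]: 3 consistent

I-1 ∈ {X^JX^j, X^jX^j}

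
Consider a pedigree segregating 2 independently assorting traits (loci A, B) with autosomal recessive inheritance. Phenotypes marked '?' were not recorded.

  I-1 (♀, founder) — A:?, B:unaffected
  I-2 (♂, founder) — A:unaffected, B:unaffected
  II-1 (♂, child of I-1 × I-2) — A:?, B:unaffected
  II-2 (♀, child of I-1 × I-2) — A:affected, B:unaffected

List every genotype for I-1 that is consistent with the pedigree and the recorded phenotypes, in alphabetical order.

I-1 ∈ {Aa BB, Aa Bb, aa BB, aa Bb}

A/I-1 ? ·: Aa|aa
A/I-2 un ·: Aa
A/II-1 ? I-1×I-2: AA|Aa|aa
A/II-2 aff I-1×I-2: aa
⇒ A over [I-1,I-2,II-1,II-2]: 5 consistent
B/I-1 un ·: BB|Bb
B/I-2 un ·: BB|Bb
B/II-1 un I-1×I-2: BB|Bb
B/II-2 un I-1×I-2: BB|Bb
⇒ B over [I-1,I-2,II-1,II-2]: 13 consistent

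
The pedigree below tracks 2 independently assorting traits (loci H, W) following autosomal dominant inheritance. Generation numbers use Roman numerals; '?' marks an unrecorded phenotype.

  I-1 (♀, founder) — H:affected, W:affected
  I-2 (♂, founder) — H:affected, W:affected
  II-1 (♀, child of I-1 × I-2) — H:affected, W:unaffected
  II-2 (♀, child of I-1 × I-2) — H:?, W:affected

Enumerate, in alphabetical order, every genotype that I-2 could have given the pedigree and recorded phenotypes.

I-2 ∈ {HH Ww, Hh Ww}

H/I-1 aff ·: Hh|HH
H/I-2 aff ·: Hh|HH
H/II-1 aff I-1×I-2: Hh|HH
H/II-2 ? I-1×I-2: hh|Hh|HH
⇒ H over [I-1,I-2,II-1,II-2]: 15 consistent
W/I-1 aff ·: Ww
W/I-2 aff ·: Ww
W/II-1 un I-1×I-2: ww
W/II-2 aff I-1×I-2: Ww|WW
⇒ W over [I-1,I-2,II-1,II-2]: 2 consistent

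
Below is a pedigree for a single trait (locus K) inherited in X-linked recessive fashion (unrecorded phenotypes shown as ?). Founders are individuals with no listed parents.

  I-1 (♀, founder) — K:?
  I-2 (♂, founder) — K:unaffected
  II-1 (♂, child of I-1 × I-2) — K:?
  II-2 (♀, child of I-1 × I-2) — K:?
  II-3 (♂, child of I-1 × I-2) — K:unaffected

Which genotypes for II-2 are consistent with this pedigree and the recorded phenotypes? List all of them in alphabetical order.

K/I-1 ? ·: X^KX^K|X^KX^k
K/I-2 un ·: X^KY
K/II-1 ? I-1×I-2: X^KY|X^kY
K/II-2 ? I-1×I-2: X^KX^K|X^KX^k
K/II-3 un I-1×I-2: X^KY
⇒ K over [I-1,I-2,II-1,II-2,II-3]: 5 consistent

II-2 ∈ {X^KX^K, X^KX^k}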